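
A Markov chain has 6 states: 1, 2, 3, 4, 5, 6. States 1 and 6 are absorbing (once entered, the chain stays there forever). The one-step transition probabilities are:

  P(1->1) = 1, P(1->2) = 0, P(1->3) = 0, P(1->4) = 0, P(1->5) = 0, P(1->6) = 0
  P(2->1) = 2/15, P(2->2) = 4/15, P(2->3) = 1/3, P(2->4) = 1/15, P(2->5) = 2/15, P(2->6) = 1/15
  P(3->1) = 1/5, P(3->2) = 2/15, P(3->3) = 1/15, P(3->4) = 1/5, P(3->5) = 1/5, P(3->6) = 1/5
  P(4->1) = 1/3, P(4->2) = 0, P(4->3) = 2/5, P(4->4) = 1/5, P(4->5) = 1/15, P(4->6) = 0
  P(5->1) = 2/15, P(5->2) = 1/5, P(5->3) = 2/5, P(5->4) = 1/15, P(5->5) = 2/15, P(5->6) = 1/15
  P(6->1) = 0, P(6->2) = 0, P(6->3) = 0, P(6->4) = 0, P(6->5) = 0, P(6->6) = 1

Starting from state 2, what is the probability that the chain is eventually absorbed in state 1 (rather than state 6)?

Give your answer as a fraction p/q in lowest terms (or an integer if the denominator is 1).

Answer: 1073/1657

Derivation:
Let a_i = P(absorbed in 1 | start in state i).
Boundary conditions: a_1 = 1, a_6 = 0.
For each transient state i, a_i = sum_j P(i->j) * a_j:
  a_2 = 2/15*a_1 + 4/15*a_2 + 1/3*a_3 + 1/15*a_4 + 2/15*a_5 + 1/15*a_6
  a_3 = 1/5*a_1 + 2/15*a_2 + 1/15*a_3 + 1/5*a_4 + 1/5*a_5 + 1/5*a_6
  a_4 = 1/3*a_1 + 0*a_2 + 2/5*a_3 + 1/5*a_4 + 1/15*a_5 + 0*a_6
  a_5 = 2/15*a_1 + 1/5*a_2 + 2/5*a_3 + 1/15*a_4 + 2/15*a_5 + 1/15*a_6

Substituting a_1 = 1 and a_6 = 0, rearrange to (I - Q) a = r where r[i] = P(i -> 1):
  [11/15, -1/3, -1/15, -2/15] . (a_2, a_3, a_4, a_5) = 2/15
  [-2/15, 14/15, -1/5, -1/5] . (a_2, a_3, a_4, a_5) = 1/5
  [0, -2/5, 4/5, -1/15] . (a_2, a_3, a_4, a_5) = 1/3
  [-1/5, -2/5, -1/15, 13/15] . (a_2, a_3, a_4, a_5) = 2/15

Solving yields:
  a_2 = 1073/1657
  a_3 = 1013/1657
  a_4 = 1286/1657
  a_5 = 1069/1657

Starting state is 2, so the absorption probability is a_2 = 1073/1657.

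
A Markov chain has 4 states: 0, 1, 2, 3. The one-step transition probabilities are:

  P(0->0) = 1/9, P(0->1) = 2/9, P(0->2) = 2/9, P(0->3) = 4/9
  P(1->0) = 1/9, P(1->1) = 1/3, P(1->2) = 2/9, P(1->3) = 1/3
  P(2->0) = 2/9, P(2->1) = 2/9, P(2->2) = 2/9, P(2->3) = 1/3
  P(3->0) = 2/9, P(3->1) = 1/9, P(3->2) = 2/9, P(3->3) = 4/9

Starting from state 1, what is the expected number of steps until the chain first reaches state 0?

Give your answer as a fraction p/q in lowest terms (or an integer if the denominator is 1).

Let h_i = expected steps to first reach 0 from state i.
Boundary: h_0 = 0.
First-step equations for the other states:
  h_1 = 1 + 1/9*h_0 + 1/3*h_1 + 2/9*h_2 + 1/3*h_3
  h_2 = 1 + 2/9*h_0 + 2/9*h_1 + 2/9*h_2 + 1/3*h_3
  h_3 = 1 + 2/9*h_0 + 1/9*h_1 + 2/9*h_2 + 4/9*h_3

Substituting h_0 = 0 and rearranging gives the linear system (I - Q) h = 1:
  [2/3, -2/9, -1/3] . (h_1, h_2, h_3) = 1
  [-2/9, 7/9, -1/3] . (h_1, h_2, h_3) = 1
  [-1/9, -2/9, 5/9] . (h_1, h_2, h_3) = 1

Solving yields:
  h_1 = 648/115
  h_2 = 576/115
  h_3 = 567/115

Starting state is 1, so the expected hitting time is h_1 = 648/115.

Answer: 648/115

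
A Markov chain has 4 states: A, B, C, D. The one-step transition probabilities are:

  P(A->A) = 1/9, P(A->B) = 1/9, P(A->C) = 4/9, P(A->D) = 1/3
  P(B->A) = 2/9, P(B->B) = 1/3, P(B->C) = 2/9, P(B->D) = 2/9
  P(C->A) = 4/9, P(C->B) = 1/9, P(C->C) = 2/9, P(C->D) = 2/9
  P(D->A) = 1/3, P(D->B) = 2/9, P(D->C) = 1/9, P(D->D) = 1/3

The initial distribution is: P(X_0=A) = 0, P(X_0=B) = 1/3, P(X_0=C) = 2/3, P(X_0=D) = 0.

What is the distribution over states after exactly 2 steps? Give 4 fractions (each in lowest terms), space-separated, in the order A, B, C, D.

Propagating the distribution step by step (d_{t+1} = d_t * P):
d_0 = (A=0, B=1/3, C=2/3, D=0)
  d_1[A] = 0*1/9 + 1/3*2/9 + 2/3*4/9 + 0*1/3 = 10/27
  d_1[B] = 0*1/9 + 1/3*1/3 + 2/3*1/9 + 0*2/9 = 5/27
  d_1[C] = 0*4/9 + 1/3*2/9 + 2/3*2/9 + 0*1/9 = 2/9
  d_1[D] = 0*1/3 + 1/3*2/9 + 2/3*2/9 + 0*1/3 = 2/9
d_1 = (A=10/27, B=5/27, C=2/9, D=2/9)
  d_2[A] = 10/27*1/9 + 5/27*2/9 + 2/9*4/9 + 2/9*1/3 = 62/243
  d_2[B] = 10/27*1/9 + 5/27*1/3 + 2/9*1/9 + 2/9*2/9 = 43/243
  d_2[C] = 10/27*4/9 + 5/27*2/9 + 2/9*2/9 + 2/9*1/9 = 68/243
  d_2[D] = 10/27*1/3 + 5/27*2/9 + 2/9*2/9 + 2/9*1/3 = 70/243
d_2 = (A=62/243, B=43/243, C=68/243, D=70/243)

Answer: 62/243 43/243 68/243 70/243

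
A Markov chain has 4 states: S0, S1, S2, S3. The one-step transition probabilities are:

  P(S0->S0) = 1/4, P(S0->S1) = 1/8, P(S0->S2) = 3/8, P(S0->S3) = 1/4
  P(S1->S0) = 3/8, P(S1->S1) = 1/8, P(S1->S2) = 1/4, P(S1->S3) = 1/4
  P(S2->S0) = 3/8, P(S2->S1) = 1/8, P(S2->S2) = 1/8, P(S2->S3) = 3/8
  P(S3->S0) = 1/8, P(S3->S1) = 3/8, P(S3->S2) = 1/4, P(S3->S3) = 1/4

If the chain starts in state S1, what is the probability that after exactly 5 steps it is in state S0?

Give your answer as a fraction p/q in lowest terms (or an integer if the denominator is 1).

Answer: 8877/32768

Derivation:
Computing P^5 by repeated multiplication:
P^1 =
  S0: [1/4, 1/8, 3/8, 1/4]
  S1: [3/8, 1/8, 1/4, 1/4]
  S2: [3/8, 1/8, 1/8, 3/8]
  S3: [1/8, 3/8, 1/4, 1/4]
P^2 =
  S0: [9/32, 3/16, 15/64, 19/64]
  S1: [17/64, 3/16, 17/64, 9/32]
  S2: [15/64, 7/32, 9/32, 17/64]
  S3: [19/64, 3/16, 15/64, 9/32]
P^3 =
  S0: [17/64, 51/256, 131/512, 143/512]
  S1: [139/512, 25/128, 1/4, 145/512]
  S2: [143/512, 49/256, 125/512, 73/256]
  S3: [137/512, 25/128, 33/128, 143/512]
P^4 =
  S0: [557/2048, 399/2048, 1029/4096, 1155/4096]
  S1: [1107/4096, 401/2048, 1035/4096, 9/32]
  S2: [1101/4096, 201/1024, 521/2048, 1149/4096]
  S3: [1113/4096, 399/2048, 1029/4096, 289/1024]
P^5 =
  S0: [277/1024, 3203/16384, 8277/32768, 9221/32768]
  S1: [8877/32768, 25/128, 1033/4096, 9227/32768]
  S2: [8889/32768, 3197/16384, 8251/32768, 4617/16384]
  S3: [8863/32768, 801/4096, 2069/8192, 9221/32768]

(P^5)[S1 -> S0] = 8877/32768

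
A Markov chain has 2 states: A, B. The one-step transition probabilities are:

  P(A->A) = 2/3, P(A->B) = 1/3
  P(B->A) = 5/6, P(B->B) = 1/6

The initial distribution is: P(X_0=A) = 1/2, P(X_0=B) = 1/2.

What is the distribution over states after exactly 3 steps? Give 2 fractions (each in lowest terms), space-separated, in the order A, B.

Answer: 103/144 41/144

Derivation:
Propagating the distribution step by step (d_{t+1} = d_t * P):
d_0 = (A=1/2, B=1/2)
  d_1[A] = 1/2*2/3 + 1/2*5/6 = 3/4
  d_1[B] = 1/2*1/3 + 1/2*1/6 = 1/4
d_1 = (A=3/4, B=1/4)
  d_2[A] = 3/4*2/3 + 1/4*5/6 = 17/24
  d_2[B] = 3/4*1/3 + 1/4*1/6 = 7/24
d_2 = (A=17/24, B=7/24)
  d_3[A] = 17/24*2/3 + 7/24*5/6 = 103/144
  d_3[B] = 17/24*1/3 + 7/24*1/6 = 41/144
d_3 = (A=103/144, B=41/144)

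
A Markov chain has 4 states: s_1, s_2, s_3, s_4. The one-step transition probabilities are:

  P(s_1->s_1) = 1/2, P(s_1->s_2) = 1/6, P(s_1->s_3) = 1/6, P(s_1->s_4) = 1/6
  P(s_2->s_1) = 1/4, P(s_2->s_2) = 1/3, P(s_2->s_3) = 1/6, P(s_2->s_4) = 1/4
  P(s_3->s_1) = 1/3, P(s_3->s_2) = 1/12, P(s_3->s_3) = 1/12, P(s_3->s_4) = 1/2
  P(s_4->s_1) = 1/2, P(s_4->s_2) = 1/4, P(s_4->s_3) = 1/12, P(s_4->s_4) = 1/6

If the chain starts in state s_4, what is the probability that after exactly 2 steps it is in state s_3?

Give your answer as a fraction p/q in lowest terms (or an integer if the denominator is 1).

Answer: 7/48

Derivation:
Computing P^2 by repeated multiplication:
P^1 =
  s_1: [1/2, 1/6, 1/6, 1/6]
  s_2: [1/4, 1/3, 1/6, 1/4]
  s_3: [1/3, 1/12, 1/12, 1/2]
  s_4: [1/2, 1/4, 1/12, 1/6]
P^2 =
  s_1: [31/72, 7/36, 5/36, 17/72]
  s_2: [7/18, 11/48, 19/144, 1/4]
  s_3: [67/144, 31/144, 17/144, 29/144]
  s_4: [61/144, 31/144, 7/48, 31/144]

(P^2)[s_4 -> s_3] = 7/48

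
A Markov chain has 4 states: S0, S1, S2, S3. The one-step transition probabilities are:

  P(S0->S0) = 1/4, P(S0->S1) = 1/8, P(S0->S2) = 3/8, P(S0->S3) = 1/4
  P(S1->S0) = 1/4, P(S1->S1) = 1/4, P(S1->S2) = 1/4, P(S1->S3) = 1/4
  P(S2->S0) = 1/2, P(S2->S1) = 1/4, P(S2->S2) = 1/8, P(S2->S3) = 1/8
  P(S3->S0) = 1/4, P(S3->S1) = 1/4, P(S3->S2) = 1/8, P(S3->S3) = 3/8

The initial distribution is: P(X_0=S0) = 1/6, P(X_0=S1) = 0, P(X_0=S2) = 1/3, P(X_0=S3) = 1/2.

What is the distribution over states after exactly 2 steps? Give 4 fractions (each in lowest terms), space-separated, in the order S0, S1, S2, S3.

Propagating the distribution step by step (d_{t+1} = d_t * P):
d_0 = (S0=1/6, S1=0, S2=1/3, S3=1/2)
  d_1[S0] = 1/6*1/4 + 0*1/4 + 1/3*1/2 + 1/2*1/4 = 1/3
  d_1[S1] = 1/6*1/8 + 0*1/4 + 1/3*1/4 + 1/2*1/4 = 11/48
  d_1[S2] = 1/6*3/8 + 0*1/4 + 1/3*1/8 + 1/2*1/8 = 1/6
  d_1[S3] = 1/6*1/4 + 0*1/4 + 1/3*1/8 + 1/2*3/8 = 13/48
d_1 = (S0=1/3, S1=11/48, S2=1/6, S3=13/48)
  d_2[S0] = 1/3*1/4 + 11/48*1/4 + 1/6*1/2 + 13/48*1/4 = 7/24
  d_2[S1] = 1/3*1/8 + 11/48*1/4 + 1/6*1/4 + 13/48*1/4 = 5/24
  d_2[S2] = 1/3*3/8 + 11/48*1/4 + 1/6*1/8 + 13/48*1/8 = 91/384
  d_2[S3] = 1/3*1/4 + 11/48*1/4 + 1/6*1/8 + 13/48*3/8 = 101/384
d_2 = (S0=7/24, S1=5/24, S2=91/384, S3=101/384)

Answer: 7/24 5/24 91/384 101/384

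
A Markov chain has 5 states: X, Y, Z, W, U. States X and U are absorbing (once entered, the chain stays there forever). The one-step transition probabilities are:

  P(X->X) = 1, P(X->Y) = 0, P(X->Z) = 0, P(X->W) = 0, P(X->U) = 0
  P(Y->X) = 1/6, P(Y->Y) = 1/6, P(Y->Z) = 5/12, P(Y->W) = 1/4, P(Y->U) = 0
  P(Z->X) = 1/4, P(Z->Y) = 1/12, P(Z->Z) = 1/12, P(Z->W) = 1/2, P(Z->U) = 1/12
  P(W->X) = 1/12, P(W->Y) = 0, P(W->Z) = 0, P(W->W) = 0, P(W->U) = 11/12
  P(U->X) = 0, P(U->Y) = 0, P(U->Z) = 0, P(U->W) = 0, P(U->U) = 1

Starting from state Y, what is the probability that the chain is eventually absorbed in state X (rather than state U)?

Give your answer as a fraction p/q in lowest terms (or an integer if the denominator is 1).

Answer: 169/420

Derivation:
Let a_i = P(absorbed in X | start in state i).
Boundary conditions: a_X = 1, a_U = 0.
For each transient state i, a_i = sum_j P(i->j) * a_j:
  a_Y = 1/6*a_X + 1/6*a_Y + 5/12*a_Z + 1/4*a_W + 0*a_U
  a_Z = 1/4*a_X + 1/12*a_Y + 1/12*a_Z + 1/2*a_W + 1/12*a_U
  a_W = 1/12*a_X + 0*a_Y + 0*a_Z + 0*a_W + 11/12*a_U

Substituting a_X = 1 and a_U = 0, rearrange to (I - Q) a = r where r[i] = P(i -> X):
  [5/6, -5/12, -1/4] . (a_Y, a_Z, a_W) = 1/6
  [-1/12, 11/12, -1/2] . (a_Y, a_Z, a_W) = 1/4
  [0, 0, 1] . (a_Y, a_Z, a_W) = 1/12

Solving yields:
  a_Y = 169/420
  a_Z = 149/420
  a_W = 1/12

Starting state is Y, so the absorption probability is a_Y = 169/420.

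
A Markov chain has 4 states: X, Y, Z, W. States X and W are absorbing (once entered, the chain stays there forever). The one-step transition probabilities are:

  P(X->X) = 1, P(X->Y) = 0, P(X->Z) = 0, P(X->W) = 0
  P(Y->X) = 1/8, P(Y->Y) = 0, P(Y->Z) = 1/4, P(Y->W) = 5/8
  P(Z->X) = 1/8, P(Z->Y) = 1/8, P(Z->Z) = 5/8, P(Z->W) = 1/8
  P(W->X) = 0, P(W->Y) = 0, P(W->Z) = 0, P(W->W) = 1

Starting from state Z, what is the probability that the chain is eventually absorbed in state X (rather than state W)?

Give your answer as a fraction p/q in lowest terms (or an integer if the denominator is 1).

Answer: 9/22

Derivation:
Let a_i = P(absorbed in X | start in state i).
Boundary conditions: a_X = 1, a_W = 0.
For each transient state i, a_i = sum_j P(i->j) * a_j:
  a_Y = 1/8*a_X + 0*a_Y + 1/4*a_Z + 5/8*a_W
  a_Z = 1/8*a_X + 1/8*a_Y + 5/8*a_Z + 1/8*a_W

Substituting a_X = 1 and a_W = 0, rearrange to (I - Q) a = r where r[i] = P(i -> X):
  [1, -1/4] . (a_Y, a_Z) = 1/8
  [-1/8, 3/8] . (a_Y, a_Z) = 1/8

Solving yields:
  a_Y = 5/22
  a_Z = 9/22

Starting state is Z, so the absorption probability is a_Z = 9/22.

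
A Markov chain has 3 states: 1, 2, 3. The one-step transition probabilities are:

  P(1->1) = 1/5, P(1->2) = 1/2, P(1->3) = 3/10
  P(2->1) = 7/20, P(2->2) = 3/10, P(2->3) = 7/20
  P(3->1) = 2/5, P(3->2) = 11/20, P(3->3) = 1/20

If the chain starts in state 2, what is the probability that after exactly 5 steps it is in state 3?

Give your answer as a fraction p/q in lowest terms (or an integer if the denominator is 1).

Computing P^5 by repeated multiplication:
P^1 =
  1: [1/5, 1/2, 3/10]
  2: [7/20, 3/10, 7/20]
  3: [2/5, 11/20, 1/20]
P^2 =
  1: [67/200, 83/200, 1/4]
  2: [63/200, 183/400, 91/400]
  3: [117/400, 157/400, 63/200]
P^3 =
  1: [1249/4000, 859/2000, 1033/4000]
  2: [2513/8000, 3359/8000, 133/500]
  3: [103/320, 1749/4000, 1927/8000]
P^4 =
  1: [12643/40000, 34161/80000, 20553/80000]
  2: [50589/160000, 17173/40000, 40719/160000]
  3: [25101/80000, 13587/32000, 41863/160000]
P^5 =
  1: [100939/320000, 683909/1600000, 102849/400000]
  2: [126119/400000, 1365951/3200000, 825097/3200000]
  3: [1011257/3200000, 1370123/3200000, 40931/160000]

(P^5)[2 -> 3] = 825097/3200000

Answer: 825097/3200000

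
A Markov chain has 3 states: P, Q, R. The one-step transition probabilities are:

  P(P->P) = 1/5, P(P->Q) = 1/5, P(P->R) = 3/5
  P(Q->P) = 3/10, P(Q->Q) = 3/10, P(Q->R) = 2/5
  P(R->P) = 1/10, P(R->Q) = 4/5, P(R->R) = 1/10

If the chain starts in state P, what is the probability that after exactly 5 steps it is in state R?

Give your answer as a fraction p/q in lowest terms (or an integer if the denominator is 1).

Computing P^5 by repeated multiplication:
P^1 =
  P: [1/5, 1/5, 3/5]
  Q: [3/10, 3/10, 2/5]
  R: [1/10, 4/5, 1/10]
P^2 =
  P: [4/25, 29/50, 13/50]
  Q: [19/100, 47/100, 17/50]
  R: [27/100, 17/50, 39/100]
P^3 =
  P: [29/125, 207/500, 177/500]
  Q: [213/1000, 451/1000, 42/125]
  R: [39/200, 117/250, 337/1000]
P^4 =
  P: [103/500, 2269/5000, 1701/5000]
  Q: [423/2000, 4467/10000, 1709/5000]
  R: [2131/10000, 449/1000, 3379/10000]
P^5 =
  P: [1321/6250, 899/2000, 16957/50000]
  Q: [21049/100000, 1799/4000, 4247/12500]
  R: [21111/100000, 11191/25000, 273/800]

(P^5)[P -> R] = 16957/50000

Answer: 16957/50000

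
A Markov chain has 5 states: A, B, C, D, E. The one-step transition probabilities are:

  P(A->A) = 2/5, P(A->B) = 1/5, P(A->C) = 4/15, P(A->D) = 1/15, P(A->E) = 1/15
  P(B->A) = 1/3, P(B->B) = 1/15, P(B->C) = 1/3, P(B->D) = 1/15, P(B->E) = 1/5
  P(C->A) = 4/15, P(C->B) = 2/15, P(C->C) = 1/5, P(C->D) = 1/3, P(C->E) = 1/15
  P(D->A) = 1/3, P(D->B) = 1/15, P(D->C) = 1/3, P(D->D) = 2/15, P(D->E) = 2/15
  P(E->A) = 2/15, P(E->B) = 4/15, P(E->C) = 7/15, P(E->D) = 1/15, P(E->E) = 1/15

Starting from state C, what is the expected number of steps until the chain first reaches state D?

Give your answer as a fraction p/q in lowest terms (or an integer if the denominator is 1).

Let h_i = expected steps to first reach D from state i.
Boundary: h_D = 0.
First-step equations for the other states:
  h_A = 1 + 2/5*h_A + 1/5*h_B + 4/15*h_C + 1/15*h_D + 1/15*h_E
  h_B = 1 + 1/3*h_A + 1/15*h_B + 1/3*h_C + 1/15*h_D + 1/5*h_E
  h_C = 1 + 4/15*h_A + 2/15*h_B + 1/5*h_C + 1/3*h_D + 1/15*h_E
  h_E = 1 + 2/15*h_A + 4/15*h_B + 7/15*h_C + 1/15*h_D + 1/15*h_E

Substituting h_D = 0 and rearranging gives the linear system (I - Q) h = 1:
  [3/5, -1/5, -4/15, -1/15] . (h_A, h_B, h_C, h_E) = 1
  [-1/3, 14/15, -1/3, -1/5] . (h_A, h_B, h_C, h_E) = 1
  [-4/15, -2/15, 4/5, -1/15] . (h_A, h_B, h_C, h_E) = 1
  [-2/15, -4/15, -7/15, 14/15] . (h_A, h_B, h_C, h_E) = 1

Solving yields:
  h_A = 20345/2859
  h_B = 19925/2859
  h_C = 5095/953
  h_E = 6435/953

Starting state is C, so the expected hitting time is h_C = 5095/953.

Answer: 5095/953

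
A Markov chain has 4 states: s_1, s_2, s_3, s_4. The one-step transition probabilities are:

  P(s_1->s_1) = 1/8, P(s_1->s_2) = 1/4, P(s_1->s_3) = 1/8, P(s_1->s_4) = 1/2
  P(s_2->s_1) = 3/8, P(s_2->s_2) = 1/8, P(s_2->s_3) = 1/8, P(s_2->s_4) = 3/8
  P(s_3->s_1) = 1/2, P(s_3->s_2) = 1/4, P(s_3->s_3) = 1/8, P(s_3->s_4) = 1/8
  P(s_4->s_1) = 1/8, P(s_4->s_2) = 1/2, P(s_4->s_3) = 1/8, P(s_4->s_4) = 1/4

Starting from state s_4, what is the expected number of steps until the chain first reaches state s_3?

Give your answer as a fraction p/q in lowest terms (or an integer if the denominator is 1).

Answer: 8

Derivation:
Let h_i = expected steps to first reach s_3 from state i.
Boundary: h_s_3 = 0.
First-step equations for the other states:
  h_s_1 = 1 + 1/8*h_s_1 + 1/4*h_s_2 + 1/8*h_s_3 + 1/2*h_s_4
  h_s_2 = 1 + 3/8*h_s_1 + 1/8*h_s_2 + 1/8*h_s_3 + 3/8*h_s_4
  h_s_4 = 1 + 1/8*h_s_1 + 1/2*h_s_2 + 1/8*h_s_3 + 1/4*h_s_4

Substituting h_s_3 = 0 and rearranging gives the linear system (I - Q) h = 1:
  [7/8, -1/4, -1/2] . (h_s_1, h_s_2, h_s_4) = 1
  [-3/8, 7/8, -3/8] . (h_s_1, h_s_2, h_s_4) = 1
  [-1/8, -1/2, 3/4] . (h_s_1, h_s_2, h_s_4) = 1

Solving yields:
  h_s_1 = 8
  h_s_2 = 8
  h_s_4 = 8

Starting state is s_4, so the expected hitting time is h_s_4 = 8.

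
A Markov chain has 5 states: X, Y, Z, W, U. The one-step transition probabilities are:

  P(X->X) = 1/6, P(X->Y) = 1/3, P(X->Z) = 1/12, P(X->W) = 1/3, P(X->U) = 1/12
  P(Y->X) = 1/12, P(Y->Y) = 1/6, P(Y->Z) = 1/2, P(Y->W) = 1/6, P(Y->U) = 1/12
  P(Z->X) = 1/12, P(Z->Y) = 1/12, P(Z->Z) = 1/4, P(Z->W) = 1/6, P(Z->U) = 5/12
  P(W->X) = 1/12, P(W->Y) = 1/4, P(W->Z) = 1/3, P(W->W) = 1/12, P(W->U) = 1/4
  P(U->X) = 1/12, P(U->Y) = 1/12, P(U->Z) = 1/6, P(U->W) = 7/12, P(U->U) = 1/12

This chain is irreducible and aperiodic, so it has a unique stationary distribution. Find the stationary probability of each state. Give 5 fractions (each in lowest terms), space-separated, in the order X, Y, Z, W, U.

The stationary distribution satisfies pi = pi * P, i.e.:
  pi_X = 1/6*pi_X + 1/12*pi_Y + 1/12*pi_Z + 1/12*pi_W + 1/12*pi_U
  pi_Y = 1/3*pi_X + 1/6*pi_Y + 1/12*pi_Z + 1/4*pi_W + 1/12*pi_U
  pi_Z = 1/12*pi_X + 1/2*pi_Y + 1/4*pi_Z + 1/3*pi_W + 1/6*pi_U
  pi_W = 1/3*pi_X + 1/6*pi_Y + 1/6*pi_Z + 1/12*pi_W + 7/12*pi_U
  pi_U = 1/12*pi_X + 1/12*pi_Y + 5/12*pi_Z + 1/4*pi_W + 1/12*pi_U
with normalization: pi_X + pi_Y + pi_Z + pi_W + pi_U = 1.

Using the first 4 balance equations plus normalization, the linear system A*pi = b is:
  [-5/6, 1/12, 1/12, 1/12, 1/12] . pi = 0
  [1/3, -5/6, 1/12, 1/4, 1/12] . pi = 0
  [1/12, 1/2, -3/4, 1/3, 1/6] . pi = 0
  [1/3, 1/6, 1/6, -11/12, 7/12] . pi = 0
  [1, 1, 1, 1, 1] . pi = 1

Solving yields:
  pi_X = 1/11
  pi_Y = 2165/13409
  pi_Z = 3728/13409
  pi_W = 6749/26818
  pi_U = 5845/26818

Verification (pi * P):
  1/11*1/6 + 2165/13409*1/12 + 3728/13409*1/12 + 6749/26818*1/12 + 5845/26818*1/12 = 1/11 = pi_X  (ok)
  1/11*1/3 + 2165/13409*1/6 + 3728/13409*1/12 + 6749/26818*1/4 + 5845/26818*1/12 = 2165/13409 = pi_Y  (ok)
  1/11*1/12 + 2165/13409*1/2 + 3728/13409*1/4 + 6749/26818*1/3 + 5845/26818*1/6 = 3728/13409 = pi_Z  (ok)
  1/11*1/3 + 2165/13409*1/6 + 3728/13409*1/6 + 6749/26818*1/12 + 5845/26818*7/12 = 6749/26818 = pi_W  (ok)
  1/11*1/12 + 2165/13409*1/12 + 3728/13409*5/12 + 6749/26818*1/4 + 5845/26818*1/12 = 5845/26818 = pi_U  (ok)

Answer: 1/11 2165/13409 3728/13409 6749/26818 5845/26818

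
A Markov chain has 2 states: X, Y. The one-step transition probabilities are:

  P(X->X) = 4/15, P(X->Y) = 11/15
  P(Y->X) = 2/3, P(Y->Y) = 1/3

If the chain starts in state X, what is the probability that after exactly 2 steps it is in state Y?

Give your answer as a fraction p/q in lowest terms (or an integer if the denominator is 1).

Answer: 11/25

Derivation:
Computing P^2 by repeated multiplication:
P^1 =
  X: [4/15, 11/15]
  Y: [2/3, 1/3]
P^2 =
  X: [14/25, 11/25]
  Y: [2/5, 3/5]

(P^2)[X -> Y] = 11/25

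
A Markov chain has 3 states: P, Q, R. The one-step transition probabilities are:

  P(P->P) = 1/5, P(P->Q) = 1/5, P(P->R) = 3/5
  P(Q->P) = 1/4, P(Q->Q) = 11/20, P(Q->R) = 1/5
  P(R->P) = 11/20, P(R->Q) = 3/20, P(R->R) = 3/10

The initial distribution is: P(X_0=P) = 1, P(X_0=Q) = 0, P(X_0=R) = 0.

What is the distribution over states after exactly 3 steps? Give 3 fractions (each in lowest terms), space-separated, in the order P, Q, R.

Propagating the distribution step by step (d_{t+1} = d_t * P):
d_0 = (P=1, Q=0, R=0)
  d_1[P] = 1*1/5 + 0*1/4 + 0*11/20 = 1/5
  d_1[Q] = 1*1/5 + 0*11/20 + 0*3/20 = 1/5
  d_1[R] = 1*3/5 + 0*1/5 + 0*3/10 = 3/5
d_1 = (P=1/5, Q=1/5, R=3/5)
  d_2[P] = 1/5*1/5 + 1/5*1/4 + 3/5*11/20 = 21/50
  d_2[Q] = 1/5*1/5 + 1/5*11/20 + 3/5*3/20 = 6/25
  d_2[R] = 1/5*3/5 + 1/5*1/5 + 3/5*3/10 = 17/50
d_2 = (P=21/50, Q=6/25, R=17/50)
  d_3[P] = 21/50*1/5 + 6/25*1/4 + 17/50*11/20 = 331/1000
  d_3[Q] = 21/50*1/5 + 6/25*11/20 + 17/50*3/20 = 267/1000
  d_3[R] = 21/50*3/5 + 6/25*1/5 + 17/50*3/10 = 201/500
d_3 = (P=331/1000, Q=267/1000, R=201/500)

Answer: 331/1000 267/1000 201/500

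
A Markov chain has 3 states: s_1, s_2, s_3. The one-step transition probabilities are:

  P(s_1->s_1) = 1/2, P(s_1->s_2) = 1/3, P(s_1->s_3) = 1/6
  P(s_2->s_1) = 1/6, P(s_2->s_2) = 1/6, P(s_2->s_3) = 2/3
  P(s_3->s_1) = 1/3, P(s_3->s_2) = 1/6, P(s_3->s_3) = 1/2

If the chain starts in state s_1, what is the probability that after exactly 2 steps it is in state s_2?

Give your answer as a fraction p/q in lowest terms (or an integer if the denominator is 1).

Answer: 1/4

Derivation:
Computing P^2 by repeated multiplication:
P^1 =
  s_1: [1/2, 1/3, 1/6]
  s_2: [1/6, 1/6, 2/3]
  s_3: [1/3, 1/6, 1/2]
P^2 =
  s_1: [13/36, 1/4, 7/18]
  s_2: [1/3, 7/36, 17/36]
  s_3: [13/36, 2/9, 5/12]

(P^2)[s_1 -> s_2] = 1/4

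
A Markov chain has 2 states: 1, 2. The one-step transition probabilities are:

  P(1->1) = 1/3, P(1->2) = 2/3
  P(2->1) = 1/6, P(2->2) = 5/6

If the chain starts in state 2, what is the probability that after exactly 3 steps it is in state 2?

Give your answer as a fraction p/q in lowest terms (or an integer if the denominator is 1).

Computing P^3 by repeated multiplication:
P^1 =
  1: [1/3, 2/3]
  2: [1/6, 5/6]
P^2 =
  1: [2/9, 7/9]
  2: [7/36, 29/36]
P^3 =
  1: [11/54, 43/54]
  2: [43/216, 173/216]

(P^3)[2 -> 2] = 173/216

Answer: 173/216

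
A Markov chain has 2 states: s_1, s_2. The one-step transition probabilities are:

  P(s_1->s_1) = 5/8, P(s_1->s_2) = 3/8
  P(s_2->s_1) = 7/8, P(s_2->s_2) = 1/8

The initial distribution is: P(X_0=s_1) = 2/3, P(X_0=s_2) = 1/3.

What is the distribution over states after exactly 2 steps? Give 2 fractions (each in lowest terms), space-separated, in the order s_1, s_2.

Propagating the distribution step by step (d_{t+1} = d_t * P):
d_0 = (s_1=2/3, s_2=1/3)
  d_1[s_1] = 2/3*5/8 + 1/3*7/8 = 17/24
  d_1[s_2] = 2/3*3/8 + 1/3*1/8 = 7/24
d_1 = (s_1=17/24, s_2=7/24)
  d_2[s_1] = 17/24*5/8 + 7/24*7/8 = 67/96
  d_2[s_2] = 17/24*3/8 + 7/24*1/8 = 29/96
d_2 = (s_1=67/96, s_2=29/96)

Answer: 67/96 29/96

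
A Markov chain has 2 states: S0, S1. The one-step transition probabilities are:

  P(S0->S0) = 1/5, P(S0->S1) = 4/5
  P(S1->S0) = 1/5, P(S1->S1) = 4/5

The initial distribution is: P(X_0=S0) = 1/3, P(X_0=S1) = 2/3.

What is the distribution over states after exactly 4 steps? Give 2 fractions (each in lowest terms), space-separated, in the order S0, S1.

Answer: 1/5 4/5

Derivation:
Propagating the distribution step by step (d_{t+1} = d_t * P):
d_0 = (S0=1/3, S1=2/3)
  d_1[S0] = 1/3*1/5 + 2/3*1/5 = 1/5
  d_1[S1] = 1/3*4/5 + 2/3*4/5 = 4/5
d_1 = (S0=1/5, S1=4/5)
  d_2[S0] = 1/5*1/5 + 4/5*1/5 = 1/5
  d_2[S1] = 1/5*4/5 + 4/5*4/5 = 4/5
d_2 = (S0=1/5, S1=4/5)
  d_3[S0] = 1/5*1/5 + 4/5*1/5 = 1/5
  d_3[S1] = 1/5*4/5 + 4/5*4/5 = 4/5
d_3 = (S0=1/5, S1=4/5)
  d_4[S0] = 1/5*1/5 + 4/5*1/5 = 1/5
  d_4[S1] = 1/5*4/5 + 4/5*4/5 = 4/5
d_4 = (S0=1/5, S1=4/5)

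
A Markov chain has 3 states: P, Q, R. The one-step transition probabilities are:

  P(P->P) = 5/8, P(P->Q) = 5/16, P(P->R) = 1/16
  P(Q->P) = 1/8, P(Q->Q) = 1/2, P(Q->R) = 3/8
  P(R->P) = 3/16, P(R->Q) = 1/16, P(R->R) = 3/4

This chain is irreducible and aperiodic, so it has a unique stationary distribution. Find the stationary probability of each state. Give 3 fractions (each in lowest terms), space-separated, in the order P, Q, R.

The stationary distribution satisfies pi = pi * P, i.e.:
  pi_P = 5/8*pi_P + 1/8*pi_Q + 3/16*pi_R
  pi_Q = 5/16*pi_P + 1/2*pi_Q + 1/16*pi_R
  pi_R = 1/16*pi_P + 3/8*pi_Q + 3/4*pi_R
with normalization: pi_P + pi_Q + pi_R = 1.

Using the first 2 balance equations plus normalization, the linear system A*pi = b is:
  [-3/8, 1/8, 3/16] . pi = 0
  [5/16, -1/2, 1/16] . pi = 0
  [1, 1, 1] . pi = 1

Solving yields:
  pi_P = 26/85
  pi_Q = 21/85
  pi_R = 38/85

Verification (pi * P):
  26/85*5/8 + 21/85*1/8 + 38/85*3/16 = 26/85 = pi_P  (ok)
  26/85*5/16 + 21/85*1/2 + 38/85*1/16 = 21/85 = pi_Q  (ok)
  26/85*1/16 + 21/85*3/8 + 38/85*3/4 = 38/85 = pi_R  (ok)

Answer: 26/85 21/85 38/85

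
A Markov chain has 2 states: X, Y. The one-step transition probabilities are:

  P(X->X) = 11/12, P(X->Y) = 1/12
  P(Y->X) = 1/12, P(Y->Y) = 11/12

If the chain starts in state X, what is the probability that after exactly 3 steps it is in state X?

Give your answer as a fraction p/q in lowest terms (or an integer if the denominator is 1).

Computing P^3 by repeated multiplication:
P^1 =
  X: [11/12, 1/12]
  Y: [1/12, 11/12]
P^2 =
  X: [61/72, 11/72]
  Y: [11/72, 61/72]
P^3 =
  X: [341/432, 91/432]
  Y: [91/432, 341/432]

(P^3)[X -> X] = 341/432

Answer: 341/432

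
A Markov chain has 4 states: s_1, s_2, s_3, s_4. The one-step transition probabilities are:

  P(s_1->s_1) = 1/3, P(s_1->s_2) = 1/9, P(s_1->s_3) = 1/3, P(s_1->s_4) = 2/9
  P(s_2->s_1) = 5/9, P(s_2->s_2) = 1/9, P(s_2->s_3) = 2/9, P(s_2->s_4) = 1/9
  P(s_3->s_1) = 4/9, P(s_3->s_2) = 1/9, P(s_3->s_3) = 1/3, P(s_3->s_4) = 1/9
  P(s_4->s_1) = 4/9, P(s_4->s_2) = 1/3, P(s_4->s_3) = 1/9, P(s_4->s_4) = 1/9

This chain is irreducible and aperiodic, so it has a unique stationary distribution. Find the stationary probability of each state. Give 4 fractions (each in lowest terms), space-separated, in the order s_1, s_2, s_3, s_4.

The stationary distribution satisfies pi = pi * P, i.e.:
  pi_s_1 = 1/3*pi_s_1 + 5/9*pi_s_2 + 4/9*pi_s_3 + 4/9*pi_s_4
  pi_s_2 = 1/9*pi_s_1 + 1/9*pi_s_2 + 1/9*pi_s_3 + 1/3*pi_s_4
  pi_s_3 = 1/3*pi_s_1 + 2/9*pi_s_2 + 1/3*pi_s_3 + 1/9*pi_s_4
  pi_s_4 = 2/9*pi_s_1 + 1/9*pi_s_2 + 1/9*pi_s_3 + 1/9*pi_s_4
with normalization: pi_s_1 + pi_s_2 + pi_s_3 + pi_s_4 = 1.

Using the first 3 balance equations plus normalization, the linear system A*pi = b is:
  [-2/3, 5/9, 4/9, 4/9] . pi = 0
  [1/9, -8/9, 1/9, 1/3] . pi = 0
  [1/3, 2/9, -2/3, 1/9] . pi = 0
  [1, 1, 1, 1] . pi = 1

Solving yields:
  pi_s_1 = 335/808
  pi_s_2 = 59/404
  pi_s_3 = 57/202
  pi_s_4 = 127/808

Verification (pi * P):
  335/808*1/3 + 59/404*5/9 + 57/202*4/9 + 127/808*4/9 = 335/808 = pi_s_1  (ok)
  335/808*1/9 + 59/404*1/9 + 57/202*1/9 + 127/808*1/3 = 59/404 = pi_s_2  (ok)
  335/808*1/3 + 59/404*2/9 + 57/202*1/3 + 127/808*1/9 = 57/202 = pi_s_3  (ok)
  335/808*2/9 + 59/404*1/9 + 57/202*1/9 + 127/808*1/9 = 127/808 = pi_s_4  (ok)

Answer: 335/808 59/404 57/202 127/808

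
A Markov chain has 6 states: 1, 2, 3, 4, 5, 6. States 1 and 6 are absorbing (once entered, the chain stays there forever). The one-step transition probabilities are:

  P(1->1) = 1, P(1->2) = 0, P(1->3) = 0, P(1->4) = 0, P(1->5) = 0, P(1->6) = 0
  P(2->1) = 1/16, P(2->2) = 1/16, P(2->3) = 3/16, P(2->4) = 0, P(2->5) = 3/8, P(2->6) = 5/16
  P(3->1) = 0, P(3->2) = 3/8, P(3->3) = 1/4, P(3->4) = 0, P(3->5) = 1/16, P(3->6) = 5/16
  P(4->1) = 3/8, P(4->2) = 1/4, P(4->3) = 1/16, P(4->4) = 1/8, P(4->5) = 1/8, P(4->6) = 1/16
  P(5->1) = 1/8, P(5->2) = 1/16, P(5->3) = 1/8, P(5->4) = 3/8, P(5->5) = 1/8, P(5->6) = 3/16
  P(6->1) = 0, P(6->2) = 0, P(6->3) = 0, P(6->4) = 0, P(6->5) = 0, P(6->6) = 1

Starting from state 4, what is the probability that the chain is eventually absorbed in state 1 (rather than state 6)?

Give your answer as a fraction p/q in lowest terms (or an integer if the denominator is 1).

Let a_i = P(absorbed in 1 | start in state i).
Boundary conditions: a_1 = 1, a_6 = 0.
For each transient state i, a_i = sum_j P(i->j) * a_j:
  a_2 = 1/16*a_1 + 1/16*a_2 + 3/16*a_3 + 0*a_4 + 3/8*a_5 + 5/16*a_6
  a_3 = 0*a_1 + 3/8*a_2 + 1/4*a_3 + 0*a_4 + 1/16*a_5 + 5/16*a_6
  a_4 = 3/8*a_1 + 1/4*a_2 + 1/16*a_3 + 1/8*a_4 + 1/8*a_5 + 1/16*a_6
  a_5 = 1/8*a_1 + 1/16*a_2 + 1/8*a_3 + 3/8*a_4 + 1/8*a_5 + 3/16*a_6

Substituting a_1 = 1 and a_6 = 0, rearrange to (I - Q) a = r where r[i] = P(i -> 1):
  [15/16, -3/16, 0, -3/8] . (a_2, a_3, a_4, a_5) = 1/16
  [-3/8, 3/4, 0, -1/16] . (a_2, a_3, a_4, a_5) = 0
  [-1/4, -1/16, 7/8, -1/8] . (a_2, a_3, a_4, a_5) = 3/8
  [-1/16, -1/8, -3/8, 7/8] . (a_2, a_3, a_4, a_5) = 1/8

Solving yields:
  a_2 = 3487/12612
  a_3 = 2203/12612
  a_4 = 14693/25224
  a_5 = 919/2102

Starting state is 4, so the absorption probability is a_4 = 14693/25224.

Answer: 14693/25224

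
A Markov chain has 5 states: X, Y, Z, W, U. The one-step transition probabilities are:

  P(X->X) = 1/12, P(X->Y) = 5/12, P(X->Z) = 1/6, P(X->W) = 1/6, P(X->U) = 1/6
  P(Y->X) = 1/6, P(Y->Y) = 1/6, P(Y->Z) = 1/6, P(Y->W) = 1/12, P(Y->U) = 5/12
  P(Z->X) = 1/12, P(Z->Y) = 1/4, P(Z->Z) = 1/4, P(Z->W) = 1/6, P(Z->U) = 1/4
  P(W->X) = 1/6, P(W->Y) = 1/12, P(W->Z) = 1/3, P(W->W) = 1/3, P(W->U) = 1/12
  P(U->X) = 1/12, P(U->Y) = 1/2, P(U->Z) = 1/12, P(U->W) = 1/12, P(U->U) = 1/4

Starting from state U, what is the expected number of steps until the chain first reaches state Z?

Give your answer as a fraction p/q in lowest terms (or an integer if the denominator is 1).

Answer: 6904/1049

Derivation:
Let h_i = expected steps to first reach Z from state i.
Boundary: h_Z = 0.
First-step equations for the other states:
  h_X = 1 + 1/12*h_X + 5/12*h_Y + 1/6*h_Z + 1/6*h_W + 1/6*h_U
  h_Y = 1 + 1/6*h_X + 1/6*h_Y + 1/6*h_Z + 1/12*h_W + 5/12*h_U
  h_W = 1 + 1/6*h_X + 1/12*h_Y + 1/3*h_Z + 1/3*h_W + 1/12*h_U
  h_U = 1 + 1/12*h_X + 1/2*h_Y + 1/12*h_Z + 1/12*h_W + 1/4*h_U

Substituting h_Z = 0 and rearranging gives the linear system (I - Q) h = 1:
  [11/12, -5/12, -1/6, -1/6] . (h_X, h_Y, h_W, h_U) = 1
  [-1/6, 5/6, -1/12, -5/12] . (h_X, h_Y, h_W, h_U) = 1
  [-1/6, -1/12, 2/3, -1/12] . (h_X, h_Y, h_W, h_U) = 1
  [-1/12, -1/2, -1/12, 3/4] . (h_X, h_Y, h_W, h_U) = 1

Solving yields:
  h_X = 6192/1049
  h_Y = 6428/1049
  h_W = 4788/1049
  h_U = 6904/1049

Starting state is U, so the expected hitting time is h_U = 6904/1049.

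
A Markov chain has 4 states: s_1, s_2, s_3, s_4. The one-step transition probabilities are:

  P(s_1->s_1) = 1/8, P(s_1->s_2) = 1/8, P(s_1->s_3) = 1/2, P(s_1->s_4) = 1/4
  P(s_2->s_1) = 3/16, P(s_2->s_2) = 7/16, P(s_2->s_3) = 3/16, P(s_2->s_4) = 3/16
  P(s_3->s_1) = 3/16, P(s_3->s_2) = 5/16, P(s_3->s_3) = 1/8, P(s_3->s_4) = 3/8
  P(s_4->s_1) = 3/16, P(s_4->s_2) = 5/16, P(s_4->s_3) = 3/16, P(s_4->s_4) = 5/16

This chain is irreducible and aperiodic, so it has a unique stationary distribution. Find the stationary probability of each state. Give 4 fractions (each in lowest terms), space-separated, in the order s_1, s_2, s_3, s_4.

Answer: 3/17 38/119 66/289 558/2023

Derivation:
The stationary distribution satisfies pi = pi * P, i.e.:
  pi_s_1 = 1/8*pi_s_1 + 3/16*pi_s_2 + 3/16*pi_s_3 + 3/16*pi_s_4
  pi_s_2 = 1/8*pi_s_1 + 7/16*pi_s_2 + 5/16*pi_s_3 + 5/16*pi_s_4
  pi_s_3 = 1/2*pi_s_1 + 3/16*pi_s_2 + 1/8*pi_s_3 + 3/16*pi_s_4
  pi_s_4 = 1/4*pi_s_1 + 3/16*pi_s_2 + 3/8*pi_s_3 + 5/16*pi_s_4
with normalization: pi_s_1 + pi_s_2 + pi_s_3 + pi_s_4 = 1.

Using the first 3 balance equations plus normalization, the linear system A*pi = b is:
  [-7/8, 3/16, 3/16, 3/16] . pi = 0
  [1/8, -9/16, 5/16, 5/16] . pi = 0
  [1/2, 3/16, -7/8, 3/16] . pi = 0
  [1, 1, 1, 1] . pi = 1

Solving yields:
  pi_s_1 = 3/17
  pi_s_2 = 38/119
  pi_s_3 = 66/289
  pi_s_4 = 558/2023

Verification (pi * P):
  3/17*1/8 + 38/119*3/16 + 66/289*3/16 + 558/2023*3/16 = 3/17 = pi_s_1  (ok)
  3/17*1/8 + 38/119*7/16 + 66/289*5/16 + 558/2023*5/16 = 38/119 = pi_s_2  (ok)
  3/17*1/2 + 38/119*3/16 + 66/289*1/8 + 558/2023*3/16 = 66/289 = pi_s_3  (ok)
  3/17*1/4 + 38/119*3/16 + 66/289*3/8 + 558/2023*5/16 = 558/2023 = pi_s_4  (ok)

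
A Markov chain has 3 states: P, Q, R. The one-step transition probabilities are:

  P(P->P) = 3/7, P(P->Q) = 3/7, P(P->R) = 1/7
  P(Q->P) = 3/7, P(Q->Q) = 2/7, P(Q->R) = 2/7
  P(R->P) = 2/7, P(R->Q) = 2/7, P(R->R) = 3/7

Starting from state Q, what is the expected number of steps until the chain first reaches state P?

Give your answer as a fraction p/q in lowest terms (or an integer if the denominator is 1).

Let h_i = expected steps to first reach P from state i.
Boundary: h_P = 0.
First-step equations for the other states:
  h_Q = 1 + 3/7*h_P + 2/7*h_Q + 2/7*h_R
  h_R = 1 + 2/7*h_P + 2/7*h_Q + 3/7*h_R

Substituting h_P = 0 and rearranging gives the linear system (I - Q) h = 1:
  [5/7, -2/7] . (h_Q, h_R) = 1
  [-2/7, 4/7] . (h_Q, h_R) = 1

Solving yields:
  h_Q = 21/8
  h_R = 49/16

Starting state is Q, so the expected hitting time is h_Q = 21/8.

Answer: 21/8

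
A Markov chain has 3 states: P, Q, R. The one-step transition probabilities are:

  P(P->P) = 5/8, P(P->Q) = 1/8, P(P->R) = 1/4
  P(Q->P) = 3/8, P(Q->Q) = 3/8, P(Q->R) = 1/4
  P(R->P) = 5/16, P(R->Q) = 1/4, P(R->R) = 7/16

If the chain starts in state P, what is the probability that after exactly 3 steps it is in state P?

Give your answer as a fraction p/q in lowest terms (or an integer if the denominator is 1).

Answer: 497/1024

Derivation:
Computing P^3 by repeated multiplication:
P^1 =
  P: [5/8, 1/8, 1/4]
  Q: [3/8, 3/8, 1/4]
  R: [5/16, 1/4, 7/16]
P^2 =
  P: [33/64, 3/16, 19/64]
  Q: [29/64, 1/4, 19/64]
  R: [109/256, 31/128, 85/256]
P^3 =
  P: [497/1024, 107/512, 313/1024]
  Q: [481/1024, 115/512, 313/1024]
  R: [1887/4096, 465/2048, 1279/4096]

(P^3)[P -> P] = 497/1024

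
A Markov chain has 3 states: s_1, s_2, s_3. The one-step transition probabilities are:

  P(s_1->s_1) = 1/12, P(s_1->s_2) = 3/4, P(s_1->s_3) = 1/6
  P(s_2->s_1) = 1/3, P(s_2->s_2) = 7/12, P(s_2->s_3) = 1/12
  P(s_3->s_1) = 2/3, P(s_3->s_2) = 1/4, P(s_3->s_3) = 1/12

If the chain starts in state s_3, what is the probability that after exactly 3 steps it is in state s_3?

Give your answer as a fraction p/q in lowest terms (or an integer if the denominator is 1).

Computing P^3 by repeated multiplication:
P^1 =
  s_1: [1/12, 3/4, 1/6]
  s_2: [1/3, 7/12, 1/12]
  s_3: [2/3, 1/4, 1/12]
P^2 =
  s_1: [53/144, 13/24, 13/144]
  s_2: [5/18, 11/18, 1/9]
  s_3: [7/36, 2/3, 5/36]
P^3 =
  s_1: [469/1728, 59/96, 197/1728]
  s_2: [65/216, 16/27, 23/216]
  s_3: [143/432, 41/72, 43/432]

(P^3)[s_3 -> s_3] = 43/432

Answer: 43/432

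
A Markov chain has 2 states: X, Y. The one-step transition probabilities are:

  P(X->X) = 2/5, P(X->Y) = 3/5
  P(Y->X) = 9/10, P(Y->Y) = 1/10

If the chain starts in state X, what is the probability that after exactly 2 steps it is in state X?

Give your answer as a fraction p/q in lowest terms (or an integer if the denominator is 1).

Answer: 7/10

Derivation:
Computing P^2 by repeated multiplication:
P^1 =
  X: [2/5, 3/5]
  Y: [9/10, 1/10]
P^2 =
  X: [7/10, 3/10]
  Y: [9/20, 11/20]

(P^2)[X -> X] = 7/10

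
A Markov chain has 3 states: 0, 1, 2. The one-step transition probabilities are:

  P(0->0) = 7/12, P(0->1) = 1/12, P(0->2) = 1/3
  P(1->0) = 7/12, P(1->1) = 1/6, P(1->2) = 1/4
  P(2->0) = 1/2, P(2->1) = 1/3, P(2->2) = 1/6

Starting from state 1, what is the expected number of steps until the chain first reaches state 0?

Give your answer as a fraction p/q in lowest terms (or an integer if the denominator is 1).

Let h_i = expected steps to first reach 0 from state i.
Boundary: h_0 = 0.
First-step equations for the other states:
  h_1 = 1 + 7/12*h_0 + 1/6*h_1 + 1/4*h_2
  h_2 = 1 + 1/2*h_0 + 1/3*h_1 + 1/6*h_2

Substituting h_0 = 0 and rearranging gives the linear system (I - Q) h = 1:
  [5/6, -1/4] . (h_1, h_2) = 1
  [-1/3, 5/6] . (h_1, h_2) = 1

Solving yields:
  h_1 = 39/22
  h_2 = 21/11

Starting state is 1, so the expected hitting time is h_1 = 39/22.

Answer: 39/22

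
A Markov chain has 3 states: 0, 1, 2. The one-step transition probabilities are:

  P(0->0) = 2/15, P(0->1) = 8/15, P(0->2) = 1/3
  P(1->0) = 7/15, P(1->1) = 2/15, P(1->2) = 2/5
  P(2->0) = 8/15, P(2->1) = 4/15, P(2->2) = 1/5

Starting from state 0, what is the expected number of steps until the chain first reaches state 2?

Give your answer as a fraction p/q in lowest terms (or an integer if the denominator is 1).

Let h_i = expected steps to first reach 2 from state i.
Boundary: h_2 = 0.
First-step equations for the other states:
  h_0 = 1 + 2/15*h_0 + 8/15*h_1 + 1/3*h_2
  h_1 = 1 + 7/15*h_0 + 2/15*h_1 + 2/5*h_2

Substituting h_2 = 0 and rearranging gives the linear system (I - Q) h = 1:
  [13/15, -8/15] . (h_0, h_1) = 1
  [-7/15, 13/15] . (h_0, h_1) = 1

Solving yields:
  h_0 = 315/113
  h_1 = 300/113

Starting state is 0, so the expected hitting time is h_0 = 315/113.

Answer: 315/113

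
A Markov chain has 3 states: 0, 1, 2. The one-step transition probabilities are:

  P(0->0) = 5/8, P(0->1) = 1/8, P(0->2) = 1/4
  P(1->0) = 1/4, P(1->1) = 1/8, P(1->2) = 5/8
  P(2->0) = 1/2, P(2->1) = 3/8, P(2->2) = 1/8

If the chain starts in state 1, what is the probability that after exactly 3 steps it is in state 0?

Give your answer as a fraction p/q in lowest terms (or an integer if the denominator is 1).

Answer: 63/128

Derivation:
Computing P^3 by repeated multiplication:
P^1 =
  0: [5/8, 1/8, 1/4]
  1: [1/4, 1/8, 5/8]
  2: [1/2, 3/8, 1/8]
P^2 =
  0: [35/64, 3/16, 17/64]
  1: [1/2, 9/32, 7/32]
  2: [15/32, 5/32, 3/8]
P^3 =
  0: [267/512, 49/256, 147/512]
  1: [63/128, 23/128, 21/64]
  2: [133/256, 7/32, 67/256]

(P^3)[1 -> 0] = 63/128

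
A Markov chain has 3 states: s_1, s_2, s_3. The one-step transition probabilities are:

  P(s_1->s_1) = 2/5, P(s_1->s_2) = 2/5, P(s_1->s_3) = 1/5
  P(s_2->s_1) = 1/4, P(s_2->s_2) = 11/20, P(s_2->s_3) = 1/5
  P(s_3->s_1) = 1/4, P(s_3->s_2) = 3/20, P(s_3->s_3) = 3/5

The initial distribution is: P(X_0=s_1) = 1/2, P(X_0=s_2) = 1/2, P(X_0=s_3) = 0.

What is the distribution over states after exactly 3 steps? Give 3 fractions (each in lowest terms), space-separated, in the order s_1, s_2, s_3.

Propagating the distribution step by step (d_{t+1} = d_t * P):
d_0 = (s_1=1/2, s_2=1/2, s_3=0)
  d_1[s_1] = 1/2*2/5 + 1/2*1/4 + 0*1/4 = 13/40
  d_1[s_2] = 1/2*2/5 + 1/2*11/20 + 0*3/20 = 19/40
  d_1[s_3] = 1/2*1/5 + 1/2*1/5 + 0*3/5 = 1/5
d_1 = (s_1=13/40, s_2=19/40, s_3=1/5)
  d_2[s_1] = 13/40*2/5 + 19/40*1/4 + 1/5*1/4 = 239/800
  d_2[s_2] = 13/40*2/5 + 19/40*11/20 + 1/5*3/20 = 337/800
  d_2[s_3] = 13/40*1/5 + 19/40*1/5 + 1/5*3/5 = 7/25
d_2 = (s_1=239/800, s_2=337/800, s_3=7/25)
  d_3[s_1] = 239/800*2/5 + 337/800*1/4 + 7/25*1/4 = 4717/16000
  d_3[s_2] = 239/800*2/5 + 337/800*11/20 + 7/25*3/20 = 6291/16000
  d_3[s_3] = 239/800*1/5 + 337/800*1/5 + 7/25*3/5 = 39/125
d_3 = (s_1=4717/16000, s_2=6291/16000, s_3=39/125)

Answer: 4717/16000 6291/16000 39/125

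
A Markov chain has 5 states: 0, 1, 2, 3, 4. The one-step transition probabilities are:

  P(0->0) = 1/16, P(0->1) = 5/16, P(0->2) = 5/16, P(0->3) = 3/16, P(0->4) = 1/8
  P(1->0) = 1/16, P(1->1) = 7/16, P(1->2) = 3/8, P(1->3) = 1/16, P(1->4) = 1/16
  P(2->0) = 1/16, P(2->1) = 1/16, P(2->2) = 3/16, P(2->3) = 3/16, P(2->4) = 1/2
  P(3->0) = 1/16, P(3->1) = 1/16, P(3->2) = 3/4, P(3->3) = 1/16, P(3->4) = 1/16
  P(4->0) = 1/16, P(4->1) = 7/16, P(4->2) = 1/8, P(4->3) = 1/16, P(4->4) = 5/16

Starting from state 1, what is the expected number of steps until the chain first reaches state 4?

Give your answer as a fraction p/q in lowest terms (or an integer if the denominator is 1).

Answer: 9344/2045

Derivation:
Let h_i = expected steps to first reach 4 from state i.
Boundary: h_4 = 0.
First-step equations for the other states:
  h_0 = 1 + 1/16*h_0 + 5/16*h_1 + 5/16*h_2 + 3/16*h_3 + 1/8*h_4
  h_1 = 1 + 1/16*h_0 + 7/16*h_1 + 3/8*h_2 + 1/16*h_3 + 1/16*h_4
  h_2 = 1 + 1/16*h_0 + 1/16*h_1 + 3/16*h_2 + 3/16*h_3 + 1/2*h_4
  h_3 = 1 + 1/16*h_0 + 1/16*h_1 + 3/4*h_2 + 1/16*h_3 + 1/16*h_4

Substituting h_4 = 0 and rearranging gives the linear system (I - Q) h = 1:
  [15/16, -5/16, -5/16, -3/16] . (h_0, h_1, h_2, h_3) = 1
  [-1/16, 9/16, -3/8, -1/16] . (h_0, h_1, h_2, h_3) = 1
  [-1/16, -1/16, 13/16, -3/16] . (h_0, h_1, h_2, h_3) = 1
  [-1/16, -1/16, -3/4, 15/16] . (h_0, h_1, h_2, h_3) = 1

Solving yields:
  h_0 = 8816/2045
  h_1 = 9344/2045
  h_2 = 1152/409
  h_3 = 1600/409

Starting state is 1, so the expected hitting time is h_1 = 9344/2045.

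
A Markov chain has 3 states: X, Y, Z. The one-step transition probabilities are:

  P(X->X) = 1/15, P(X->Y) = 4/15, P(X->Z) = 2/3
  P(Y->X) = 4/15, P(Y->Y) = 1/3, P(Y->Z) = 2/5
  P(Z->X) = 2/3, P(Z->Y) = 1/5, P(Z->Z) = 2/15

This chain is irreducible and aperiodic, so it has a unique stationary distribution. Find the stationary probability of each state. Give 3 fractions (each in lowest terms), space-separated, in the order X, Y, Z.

The stationary distribution satisfies pi = pi * P, i.e.:
  pi_X = 1/15*pi_X + 4/15*pi_Y + 2/3*pi_Z
  pi_Y = 4/15*pi_X + 1/3*pi_Y + 1/5*pi_Z
  pi_Z = 2/3*pi_X + 2/5*pi_Y + 2/15*pi_Z
with normalization: pi_X + pi_Y + pi_Z = 1.

Using the first 2 balance equations plus normalization, the linear system A*pi = b is:
  [-14/15, 4/15, 2/3] . pi = 0
  [4/15, -2/3, 1/5] . pi = 0
  [1, 1, 1] . pi = 1

Solving yields:
  pi_X = 56/159
  pi_Y = 41/159
  pi_Z = 62/159

Verification (pi * P):
  56/159*1/15 + 41/159*4/15 + 62/159*2/3 = 56/159 = pi_X  (ok)
  56/159*4/15 + 41/159*1/3 + 62/159*1/5 = 41/159 = pi_Y  (ok)
  56/159*2/3 + 41/159*2/5 + 62/159*2/15 = 62/159 = pi_Z  (ok)

Answer: 56/159 41/159 62/159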